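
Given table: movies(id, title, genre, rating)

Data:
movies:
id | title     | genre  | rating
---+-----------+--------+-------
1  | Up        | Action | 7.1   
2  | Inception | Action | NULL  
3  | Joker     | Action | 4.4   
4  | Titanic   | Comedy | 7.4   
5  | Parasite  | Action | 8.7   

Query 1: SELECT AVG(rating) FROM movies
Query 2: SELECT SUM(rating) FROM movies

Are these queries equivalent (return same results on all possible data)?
No, not equivalent

Query 1 returns: [(6.9,)]
Query 2 returns: [(27.6,)]

Reason: AVG vs SUM give different aggregate values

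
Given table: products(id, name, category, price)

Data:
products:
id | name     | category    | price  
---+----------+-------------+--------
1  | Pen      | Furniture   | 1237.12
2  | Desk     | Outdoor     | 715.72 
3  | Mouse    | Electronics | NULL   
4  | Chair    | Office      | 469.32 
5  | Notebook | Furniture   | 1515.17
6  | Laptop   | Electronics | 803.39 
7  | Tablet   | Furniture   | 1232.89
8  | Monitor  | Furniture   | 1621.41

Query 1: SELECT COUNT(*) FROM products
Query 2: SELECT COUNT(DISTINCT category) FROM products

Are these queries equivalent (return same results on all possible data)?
No, not equivalent

Query 1 returns: [(8,)]
Query 2 returns: [(4,)]

Reason: COUNT(*) counts rows, COUNT(DISTINCT category) counts unique categorys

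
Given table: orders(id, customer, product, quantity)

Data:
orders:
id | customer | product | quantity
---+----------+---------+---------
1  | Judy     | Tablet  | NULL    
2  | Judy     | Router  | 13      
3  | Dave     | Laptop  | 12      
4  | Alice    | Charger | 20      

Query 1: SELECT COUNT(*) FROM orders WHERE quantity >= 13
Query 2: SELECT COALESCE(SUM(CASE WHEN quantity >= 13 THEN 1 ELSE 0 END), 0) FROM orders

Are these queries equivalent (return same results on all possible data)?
Yes, equivalent

Both queries return: [(2,)]

Reason: COUNT with WHERE vs conditional SUM (COALESCE handles empty-table NULL)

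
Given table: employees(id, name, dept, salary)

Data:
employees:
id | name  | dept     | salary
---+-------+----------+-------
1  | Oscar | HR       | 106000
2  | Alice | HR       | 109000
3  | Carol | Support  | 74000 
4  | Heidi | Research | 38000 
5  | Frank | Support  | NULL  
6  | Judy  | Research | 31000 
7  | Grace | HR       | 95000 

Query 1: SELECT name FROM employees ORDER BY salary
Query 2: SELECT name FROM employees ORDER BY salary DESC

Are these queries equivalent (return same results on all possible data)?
No, not equivalent

Query 1 returns: [('Frank',), ('Judy',), ('Heidi',), ('Carol',), ('Grace',), ('Oscar',), ('Alice',)]
Query 2 returns: [('Alice',), ('Oscar',), ('Grace',), ('Carol',), ('Heidi',), ('Judy',), ('Frank',)]

Reason: ASC vs DESC gives opposite ordering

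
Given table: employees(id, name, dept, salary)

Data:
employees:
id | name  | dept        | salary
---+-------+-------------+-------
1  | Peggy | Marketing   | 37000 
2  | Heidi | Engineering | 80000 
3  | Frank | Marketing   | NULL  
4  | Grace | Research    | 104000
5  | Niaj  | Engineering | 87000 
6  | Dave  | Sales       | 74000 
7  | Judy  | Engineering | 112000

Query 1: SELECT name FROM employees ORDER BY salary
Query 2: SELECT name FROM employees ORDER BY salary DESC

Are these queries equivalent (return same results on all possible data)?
No, not equivalent

Query 1 returns: [('Frank',), ('Peggy',), ('Dave',), ('Heidi',), ('Niaj',), ('Grace',), ('Judy',)]
Query 2 returns: [('Judy',), ('Grace',), ('Niaj',), ('Heidi',), ('Dave',), ('Peggy',), ('Frank',)]

Reason: ASC vs DESC gives opposite ordering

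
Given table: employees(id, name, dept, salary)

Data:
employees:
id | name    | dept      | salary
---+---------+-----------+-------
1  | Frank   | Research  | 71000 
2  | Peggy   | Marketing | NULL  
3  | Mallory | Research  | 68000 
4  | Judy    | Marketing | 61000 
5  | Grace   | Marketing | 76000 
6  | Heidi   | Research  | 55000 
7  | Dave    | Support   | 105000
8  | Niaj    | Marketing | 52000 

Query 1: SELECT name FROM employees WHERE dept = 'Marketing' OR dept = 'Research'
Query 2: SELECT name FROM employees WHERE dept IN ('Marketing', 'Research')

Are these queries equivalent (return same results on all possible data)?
Yes, equivalent

Both queries return: [('Frank',), ('Grace',), ('Heidi',), ('Judy',), ('Mallory',), ('Niaj',), ('Peggy',)]

Reason: OR vs IN are equivalent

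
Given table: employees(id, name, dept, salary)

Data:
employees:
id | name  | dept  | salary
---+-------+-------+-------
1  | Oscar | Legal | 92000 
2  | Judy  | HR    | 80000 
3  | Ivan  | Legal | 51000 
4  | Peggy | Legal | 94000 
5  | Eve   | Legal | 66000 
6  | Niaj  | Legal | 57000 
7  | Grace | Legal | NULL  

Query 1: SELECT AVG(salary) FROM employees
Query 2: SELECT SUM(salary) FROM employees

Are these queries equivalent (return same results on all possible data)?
No, not equivalent

Query 1 returns: [(73333.33333333333,)]
Query 2 returns: [(440000,)]

Reason: AVG vs SUM give different aggregate values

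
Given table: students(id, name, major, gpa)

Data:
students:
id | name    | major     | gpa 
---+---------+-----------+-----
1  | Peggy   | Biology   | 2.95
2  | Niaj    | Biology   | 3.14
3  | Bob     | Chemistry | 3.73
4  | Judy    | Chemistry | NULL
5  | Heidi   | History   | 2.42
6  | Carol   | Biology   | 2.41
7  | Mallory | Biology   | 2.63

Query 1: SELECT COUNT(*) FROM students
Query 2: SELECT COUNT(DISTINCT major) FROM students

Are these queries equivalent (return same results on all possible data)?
No, not equivalent

Query 1 returns: [(7,)]
Query 2 returns: [(3,)]

Reason: COUNT(*) counts rows, COUNT(DISTINCT major) counts unique majors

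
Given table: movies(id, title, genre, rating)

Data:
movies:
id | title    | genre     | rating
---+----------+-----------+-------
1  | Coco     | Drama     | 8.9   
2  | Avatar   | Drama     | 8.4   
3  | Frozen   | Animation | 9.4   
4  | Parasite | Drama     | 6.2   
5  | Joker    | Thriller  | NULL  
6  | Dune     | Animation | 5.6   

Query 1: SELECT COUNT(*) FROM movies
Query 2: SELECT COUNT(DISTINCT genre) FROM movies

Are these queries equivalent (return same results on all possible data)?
No, not equivalent

Query 1 returns: [(6,)]
Query 2 returns: [(3,)]

Reason: COUNT(*) counts rows, COUNT(DISTINCT genre) counts unique genres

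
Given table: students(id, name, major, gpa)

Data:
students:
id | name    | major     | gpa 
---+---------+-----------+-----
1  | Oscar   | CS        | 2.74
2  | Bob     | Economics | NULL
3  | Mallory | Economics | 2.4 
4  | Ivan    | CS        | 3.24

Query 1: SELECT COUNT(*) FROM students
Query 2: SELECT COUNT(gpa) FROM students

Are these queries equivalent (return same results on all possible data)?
No, not equivalent

Query 1 returns: [(4,)]
Query 2 returns: [(3,)]

Reason: COUNT(*) includes NULLs, COUNT(column) excludes them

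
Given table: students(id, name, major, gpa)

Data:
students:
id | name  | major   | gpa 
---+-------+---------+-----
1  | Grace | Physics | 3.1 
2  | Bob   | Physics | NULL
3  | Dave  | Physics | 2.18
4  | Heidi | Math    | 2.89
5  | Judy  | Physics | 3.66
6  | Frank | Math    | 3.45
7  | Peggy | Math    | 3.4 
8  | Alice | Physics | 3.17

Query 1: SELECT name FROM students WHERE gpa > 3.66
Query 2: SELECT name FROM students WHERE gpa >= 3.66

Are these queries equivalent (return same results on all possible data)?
No, not equivalent

Query 1 returns: []
Query 2 returns: [('Judy',)]

Reason: > vs >= gives different results when gpa = 3.66 exists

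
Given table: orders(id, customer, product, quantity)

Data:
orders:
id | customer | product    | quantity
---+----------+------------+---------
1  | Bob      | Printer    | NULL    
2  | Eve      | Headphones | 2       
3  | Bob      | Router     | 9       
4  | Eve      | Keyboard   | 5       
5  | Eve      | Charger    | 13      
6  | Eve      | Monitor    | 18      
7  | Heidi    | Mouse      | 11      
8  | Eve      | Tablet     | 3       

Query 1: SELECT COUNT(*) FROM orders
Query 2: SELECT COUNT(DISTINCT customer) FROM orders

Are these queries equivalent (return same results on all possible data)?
No, not equivalent

Query 1 returns: [(8,)]
Query 2 returns: [(3,)]

Reason: COUNT(*) counts rows, COUNT(DISTINCT customer) counts unique customers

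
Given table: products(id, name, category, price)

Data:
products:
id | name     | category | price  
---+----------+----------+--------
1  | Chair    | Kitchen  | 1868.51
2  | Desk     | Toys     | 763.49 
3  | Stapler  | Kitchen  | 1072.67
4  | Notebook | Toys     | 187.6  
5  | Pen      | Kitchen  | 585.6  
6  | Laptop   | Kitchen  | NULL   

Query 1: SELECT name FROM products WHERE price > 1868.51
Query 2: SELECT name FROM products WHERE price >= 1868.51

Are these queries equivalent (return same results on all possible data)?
No, not equivalent

Query 1 returns: []
Query 2 returns: [('Chair',)]

Reason: > vs >= gives different results when price = 1868.51 exists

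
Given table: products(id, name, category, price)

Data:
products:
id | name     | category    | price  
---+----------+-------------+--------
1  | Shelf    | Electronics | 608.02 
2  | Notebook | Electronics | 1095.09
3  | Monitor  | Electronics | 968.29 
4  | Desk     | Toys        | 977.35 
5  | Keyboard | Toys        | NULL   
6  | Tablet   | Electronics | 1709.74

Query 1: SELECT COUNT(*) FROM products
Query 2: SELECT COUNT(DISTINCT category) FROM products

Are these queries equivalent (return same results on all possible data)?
No, not equivalent

Query 1 returns: [(6,)]
Query 2 returns: [(2,)]

Reason: COUNT(*) counts rows, COUNT(DISTINCT category) counts unique categorys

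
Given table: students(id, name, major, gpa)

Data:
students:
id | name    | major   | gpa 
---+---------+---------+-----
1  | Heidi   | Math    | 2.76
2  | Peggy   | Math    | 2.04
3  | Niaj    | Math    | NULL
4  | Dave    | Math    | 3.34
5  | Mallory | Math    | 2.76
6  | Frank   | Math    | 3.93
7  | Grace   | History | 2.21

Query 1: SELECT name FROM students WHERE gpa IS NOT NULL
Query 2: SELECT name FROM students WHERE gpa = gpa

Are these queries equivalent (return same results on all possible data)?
Yes, equivalent

Both queries return: [('Dave',), ('Frank',), ('Grace',), ('Heidi',), ('Mallory',), ('Peggy',)]

Reason: IS NOT NULL vs self-equality (both exclude NULLs)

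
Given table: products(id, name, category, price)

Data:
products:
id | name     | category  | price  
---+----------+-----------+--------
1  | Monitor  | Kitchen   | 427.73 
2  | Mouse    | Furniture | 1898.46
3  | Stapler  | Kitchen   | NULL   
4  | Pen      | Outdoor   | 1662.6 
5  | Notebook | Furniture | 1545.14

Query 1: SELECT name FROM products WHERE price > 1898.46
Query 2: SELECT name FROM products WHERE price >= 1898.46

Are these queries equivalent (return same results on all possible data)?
No, not equivalent

Query 1 returns: []
Query 2 returns: [('Mouse',)]

Reason: > vs >= gives different results when price = 1898.46 exists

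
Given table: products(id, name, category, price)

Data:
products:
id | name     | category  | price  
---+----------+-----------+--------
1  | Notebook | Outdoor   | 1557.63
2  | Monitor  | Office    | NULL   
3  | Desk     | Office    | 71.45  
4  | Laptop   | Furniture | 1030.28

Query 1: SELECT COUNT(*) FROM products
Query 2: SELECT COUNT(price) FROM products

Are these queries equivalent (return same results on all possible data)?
No, not equivalent

Query 1 returns: [(4,)]
Query 2 returns: [(3,)]

Reason: COUNT(*) includes NULLs, COUNT(column) excludes them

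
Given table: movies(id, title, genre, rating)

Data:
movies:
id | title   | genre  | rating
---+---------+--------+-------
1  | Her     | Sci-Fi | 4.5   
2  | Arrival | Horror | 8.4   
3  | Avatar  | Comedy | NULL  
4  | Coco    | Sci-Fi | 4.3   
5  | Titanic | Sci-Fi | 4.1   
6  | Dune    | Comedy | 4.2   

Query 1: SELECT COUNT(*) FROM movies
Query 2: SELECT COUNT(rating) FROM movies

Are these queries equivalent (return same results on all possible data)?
No, not equivalent

Query 1 returns: [(6,)]
Query 2 returns: [(5,)]

Reason: COUNT(*) includes NULLs, COUNT(column) excludes them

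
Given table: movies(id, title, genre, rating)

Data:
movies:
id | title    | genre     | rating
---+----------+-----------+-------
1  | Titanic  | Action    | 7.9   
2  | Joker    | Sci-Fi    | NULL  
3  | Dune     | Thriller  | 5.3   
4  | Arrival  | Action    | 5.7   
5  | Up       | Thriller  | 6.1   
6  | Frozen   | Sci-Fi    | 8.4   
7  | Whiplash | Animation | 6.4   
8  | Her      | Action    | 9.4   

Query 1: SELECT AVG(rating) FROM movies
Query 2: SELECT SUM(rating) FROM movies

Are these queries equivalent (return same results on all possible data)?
No, not equivalent

Query 1 returns: [(7.028571428571429,)]
Query 2 returns: [(49.2,)]

Reason: AVG vs SUM give different aggregate values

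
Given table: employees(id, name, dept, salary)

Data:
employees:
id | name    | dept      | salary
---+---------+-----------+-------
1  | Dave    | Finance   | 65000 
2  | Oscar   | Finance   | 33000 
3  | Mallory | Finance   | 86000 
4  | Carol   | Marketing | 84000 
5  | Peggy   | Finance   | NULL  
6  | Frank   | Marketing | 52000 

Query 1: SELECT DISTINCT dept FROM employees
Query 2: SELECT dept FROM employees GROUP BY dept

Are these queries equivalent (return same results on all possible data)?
Yes, equivalent

Both queries return: [('Finance',), ('Marketing',)]

Reason: Both get unique depts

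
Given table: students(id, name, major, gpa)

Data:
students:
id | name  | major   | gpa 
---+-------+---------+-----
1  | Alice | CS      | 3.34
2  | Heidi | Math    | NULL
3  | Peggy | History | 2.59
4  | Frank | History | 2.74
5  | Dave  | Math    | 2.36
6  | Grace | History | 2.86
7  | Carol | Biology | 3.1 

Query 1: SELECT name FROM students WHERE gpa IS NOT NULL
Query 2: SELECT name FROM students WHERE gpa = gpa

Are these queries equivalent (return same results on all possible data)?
Yes, equivalent

Both queries return: [('Alice',), ('Carol',), ('Dave',), ('Frank',), ('Grace',), ('Peggy',)]

Reason: IS NOT NULL vs self-equality (both exclude NULLs)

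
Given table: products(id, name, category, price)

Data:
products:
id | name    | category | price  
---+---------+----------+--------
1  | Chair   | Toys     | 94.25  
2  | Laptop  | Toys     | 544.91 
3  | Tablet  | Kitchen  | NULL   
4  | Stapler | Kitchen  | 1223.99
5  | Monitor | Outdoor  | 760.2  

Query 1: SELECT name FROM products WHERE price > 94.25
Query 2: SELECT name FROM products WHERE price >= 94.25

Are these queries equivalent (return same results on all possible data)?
No, not equivalent

Query 1 returns: [('Laptop',), ('Stapler',), ('Monitor',)]
Query 2 returns: [('Chair',), ('Laptop',), ('Stapler',), ('Monitor',)]

Reason: > vs >= gives different results when price = 94.25 exists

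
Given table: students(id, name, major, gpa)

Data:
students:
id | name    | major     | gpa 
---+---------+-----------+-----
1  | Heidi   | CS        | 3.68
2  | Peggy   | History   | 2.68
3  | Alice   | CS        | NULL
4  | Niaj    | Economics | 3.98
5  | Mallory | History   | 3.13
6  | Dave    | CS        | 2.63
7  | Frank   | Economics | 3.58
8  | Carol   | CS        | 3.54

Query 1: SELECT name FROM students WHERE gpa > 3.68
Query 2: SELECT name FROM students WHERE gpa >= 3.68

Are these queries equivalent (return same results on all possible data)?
No, not equivalent

Query 1 returns: [('Niaj',)]
Query 2 returns: [('Heidi',), ('Niaj',)]

Reason: > vs >= gives different results when gpa = 3.68 exists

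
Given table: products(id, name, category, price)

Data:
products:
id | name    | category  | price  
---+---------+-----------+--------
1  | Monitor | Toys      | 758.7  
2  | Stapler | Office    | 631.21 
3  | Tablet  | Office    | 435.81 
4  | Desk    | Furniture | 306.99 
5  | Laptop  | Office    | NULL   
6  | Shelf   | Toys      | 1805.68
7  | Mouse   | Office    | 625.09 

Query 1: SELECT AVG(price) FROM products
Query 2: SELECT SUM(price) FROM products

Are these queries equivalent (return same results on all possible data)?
No, not equivalent

Query 1 returns: [(760.58,)]
Query 2 returns: [(4563.4800000000005,)]

Reason: AVG vs SUM give different aggregate values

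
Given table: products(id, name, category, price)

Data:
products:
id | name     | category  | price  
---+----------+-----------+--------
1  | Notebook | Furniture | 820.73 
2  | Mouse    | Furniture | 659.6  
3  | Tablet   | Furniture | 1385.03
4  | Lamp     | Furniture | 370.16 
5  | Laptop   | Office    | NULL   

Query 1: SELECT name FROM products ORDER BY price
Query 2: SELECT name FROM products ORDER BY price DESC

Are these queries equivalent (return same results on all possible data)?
No, not equivalent

Query 1 returns: [('Laptop',), ('Lamp',), ('Mouse',), ('Notebook',), ('Tablet',)]
Query 2 returns: [('Tablet',), ('Notebook',), ('Mouse',), ('Lamp',), ('Laptop',)]

Reason: ASC vs DESC gives opposite ordering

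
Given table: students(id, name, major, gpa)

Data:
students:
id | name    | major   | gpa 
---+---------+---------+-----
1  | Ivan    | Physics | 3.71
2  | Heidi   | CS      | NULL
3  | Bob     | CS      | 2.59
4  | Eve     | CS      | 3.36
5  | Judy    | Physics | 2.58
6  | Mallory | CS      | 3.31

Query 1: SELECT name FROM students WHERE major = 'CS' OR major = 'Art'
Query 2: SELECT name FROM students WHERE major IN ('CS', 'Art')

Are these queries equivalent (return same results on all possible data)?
Yes, equivalent

Both queries return: [('Bob',), ('Eve',), ('Heidi',), ('Mallory',)]

Reason: OR vs IN are equivalent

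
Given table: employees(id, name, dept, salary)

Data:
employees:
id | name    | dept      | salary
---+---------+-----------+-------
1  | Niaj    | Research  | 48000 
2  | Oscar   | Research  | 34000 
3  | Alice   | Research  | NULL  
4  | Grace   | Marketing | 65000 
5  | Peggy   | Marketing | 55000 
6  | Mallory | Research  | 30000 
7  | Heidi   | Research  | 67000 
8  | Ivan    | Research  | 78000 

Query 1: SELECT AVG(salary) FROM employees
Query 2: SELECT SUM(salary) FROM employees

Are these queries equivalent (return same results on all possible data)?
No, not equivalent

Query 1 returns: [(53857.142857142855,)]
Query 2 returns: [(377000,)]

Reason: AVG vs SUM give different aggregate values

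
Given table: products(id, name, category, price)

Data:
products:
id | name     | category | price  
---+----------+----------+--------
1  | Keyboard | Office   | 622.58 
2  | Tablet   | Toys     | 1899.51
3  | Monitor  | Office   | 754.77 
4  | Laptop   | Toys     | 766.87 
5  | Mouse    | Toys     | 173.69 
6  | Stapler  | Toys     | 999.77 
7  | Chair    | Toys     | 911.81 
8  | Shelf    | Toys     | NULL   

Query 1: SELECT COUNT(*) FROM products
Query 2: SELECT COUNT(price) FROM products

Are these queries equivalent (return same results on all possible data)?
No, not equivalent

Query 1 returns: [(8,)]
Query 2 returns: [(7,)]

Reason: COUNT(*) includes NULLs, COUNT(column) excludes them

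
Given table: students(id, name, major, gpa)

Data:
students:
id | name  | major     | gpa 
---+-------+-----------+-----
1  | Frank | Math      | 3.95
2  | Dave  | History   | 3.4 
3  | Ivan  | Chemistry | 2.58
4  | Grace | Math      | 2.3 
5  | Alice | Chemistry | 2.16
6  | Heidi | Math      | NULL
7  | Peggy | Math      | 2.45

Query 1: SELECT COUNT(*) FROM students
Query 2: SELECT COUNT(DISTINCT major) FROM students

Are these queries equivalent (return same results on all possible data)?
No, not equivalent

Query 1 returns: [(7,)]
Query 2 returns: [(3,)]

Reason: COUNT(*) counts rows, COUNT(DISTINCT major) counts unique majors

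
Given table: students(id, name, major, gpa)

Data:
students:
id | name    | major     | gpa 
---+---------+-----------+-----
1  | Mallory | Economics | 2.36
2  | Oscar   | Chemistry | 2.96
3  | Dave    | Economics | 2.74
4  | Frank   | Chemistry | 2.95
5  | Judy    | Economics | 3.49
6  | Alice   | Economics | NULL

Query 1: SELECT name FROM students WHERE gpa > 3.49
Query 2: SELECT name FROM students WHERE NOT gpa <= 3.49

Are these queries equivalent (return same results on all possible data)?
Yes, equivalent

Both queries return: []

Reason: Both filter gpa > 3.49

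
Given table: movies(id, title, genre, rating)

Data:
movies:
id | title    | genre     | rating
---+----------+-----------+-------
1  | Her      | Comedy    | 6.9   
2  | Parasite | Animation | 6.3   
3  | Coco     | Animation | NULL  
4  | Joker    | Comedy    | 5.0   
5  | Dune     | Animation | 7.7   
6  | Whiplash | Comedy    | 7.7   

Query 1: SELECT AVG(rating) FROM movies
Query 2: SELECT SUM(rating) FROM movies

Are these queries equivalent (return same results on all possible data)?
No, not equivalent

Query 1 returns: [(6.720000000000001,)]
Query 2 returns: [(33.6,)]

Reason: AVG vs SUM give different aggregate values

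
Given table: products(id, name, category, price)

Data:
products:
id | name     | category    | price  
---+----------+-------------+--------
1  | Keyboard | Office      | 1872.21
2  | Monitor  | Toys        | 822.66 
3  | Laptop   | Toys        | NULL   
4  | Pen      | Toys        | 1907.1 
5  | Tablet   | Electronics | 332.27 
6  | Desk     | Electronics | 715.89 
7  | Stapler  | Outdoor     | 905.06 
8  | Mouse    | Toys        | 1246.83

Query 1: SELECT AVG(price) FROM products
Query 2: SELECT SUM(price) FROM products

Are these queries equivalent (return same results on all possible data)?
No, not equivalent

Query 1 returns: [(1114.5742857142857,)]
Query 2 returns: [(7802.0199999999995,)]

Reason: AVG vs SUM give different aggregate values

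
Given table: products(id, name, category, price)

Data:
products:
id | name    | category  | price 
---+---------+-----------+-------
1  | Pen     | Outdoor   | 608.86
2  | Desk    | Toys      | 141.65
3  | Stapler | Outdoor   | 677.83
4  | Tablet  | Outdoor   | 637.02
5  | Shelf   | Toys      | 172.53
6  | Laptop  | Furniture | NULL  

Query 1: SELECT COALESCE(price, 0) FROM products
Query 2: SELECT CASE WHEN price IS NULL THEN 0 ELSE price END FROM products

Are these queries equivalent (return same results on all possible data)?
Yes, equivalent

Both queries return: [(0,), (141.65,), (172.53,), (608.86,), (637.02,), (677.83,)]

Reason: COALESCE vs CASE for NULL handling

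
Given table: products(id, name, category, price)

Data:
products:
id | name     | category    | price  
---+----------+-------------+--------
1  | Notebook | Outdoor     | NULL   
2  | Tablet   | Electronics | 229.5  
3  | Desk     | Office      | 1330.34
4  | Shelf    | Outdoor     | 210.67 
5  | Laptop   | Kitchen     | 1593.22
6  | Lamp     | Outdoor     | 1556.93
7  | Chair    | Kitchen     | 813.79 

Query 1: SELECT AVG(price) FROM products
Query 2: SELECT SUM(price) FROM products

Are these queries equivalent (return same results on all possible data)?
No, not equivalent

Query 1 returns: [(955.7416666666667,)]
Query 2 returns: [(5734.45,)]

Reason: AVG vs SUM give different aggregate values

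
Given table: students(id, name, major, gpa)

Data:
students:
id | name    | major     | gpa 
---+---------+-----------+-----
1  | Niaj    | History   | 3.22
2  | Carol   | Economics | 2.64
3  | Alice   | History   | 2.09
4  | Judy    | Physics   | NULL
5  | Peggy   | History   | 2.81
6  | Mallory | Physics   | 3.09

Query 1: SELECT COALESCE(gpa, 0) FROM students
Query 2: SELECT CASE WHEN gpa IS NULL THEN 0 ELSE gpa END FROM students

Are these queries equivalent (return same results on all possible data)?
Yes, equivalent

Both queries return: [(0,), (2.09,), (2.64,), (2.81,), (3.09,), (3.22,)]

Reason: COALESCE vs CASE for NULL handling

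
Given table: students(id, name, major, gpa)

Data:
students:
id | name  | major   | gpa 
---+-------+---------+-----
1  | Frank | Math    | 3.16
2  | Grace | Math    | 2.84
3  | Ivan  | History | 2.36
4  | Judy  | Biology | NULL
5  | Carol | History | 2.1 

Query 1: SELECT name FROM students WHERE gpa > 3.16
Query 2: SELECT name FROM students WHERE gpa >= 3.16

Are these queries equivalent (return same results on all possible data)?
No, not equivalent

Query 1 returns: []
Query 2 returns: [('Frank',)]

Reason: > vs >= gives different results when gpa = 3.16 exists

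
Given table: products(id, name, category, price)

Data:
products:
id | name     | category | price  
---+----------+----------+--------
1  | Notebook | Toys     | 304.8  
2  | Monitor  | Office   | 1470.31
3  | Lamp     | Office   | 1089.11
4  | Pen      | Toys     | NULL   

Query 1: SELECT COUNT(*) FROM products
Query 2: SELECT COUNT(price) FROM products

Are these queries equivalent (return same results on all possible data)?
No, not equivalent

Query 1 returns: [(4,)]
Query 2 returns: [(3,)]

Reason: COUNT(*) includes NULLs, COUNT(column) excludes them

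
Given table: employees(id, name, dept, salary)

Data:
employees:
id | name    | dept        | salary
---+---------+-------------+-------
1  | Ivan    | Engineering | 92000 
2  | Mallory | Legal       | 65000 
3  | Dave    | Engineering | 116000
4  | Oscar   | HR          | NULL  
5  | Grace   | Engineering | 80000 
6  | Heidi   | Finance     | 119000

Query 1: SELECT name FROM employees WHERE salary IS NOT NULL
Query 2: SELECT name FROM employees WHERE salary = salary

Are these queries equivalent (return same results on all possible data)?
Yes, equivalent

Both queries return: [('Dave',), ('Grace',), ('Heidi',), ('Ivan',), ('Mallory',)]

Reason: IS NOT NULL vs self-equality (both exclude NULLs)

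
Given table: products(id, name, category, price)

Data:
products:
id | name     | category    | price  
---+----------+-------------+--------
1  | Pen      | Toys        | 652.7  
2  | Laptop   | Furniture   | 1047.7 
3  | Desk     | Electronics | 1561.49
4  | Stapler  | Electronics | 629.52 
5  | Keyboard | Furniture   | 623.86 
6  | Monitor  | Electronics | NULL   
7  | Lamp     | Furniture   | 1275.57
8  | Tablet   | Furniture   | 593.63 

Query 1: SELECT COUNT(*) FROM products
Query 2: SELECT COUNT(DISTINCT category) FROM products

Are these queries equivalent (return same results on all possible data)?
No, not equivalent

Query 1 returns: [(8,)]
Query 2 returns: [(3,)]

Reason: COUNT(*) counts rows, COUNT(DISTINCT category) counts unique categorys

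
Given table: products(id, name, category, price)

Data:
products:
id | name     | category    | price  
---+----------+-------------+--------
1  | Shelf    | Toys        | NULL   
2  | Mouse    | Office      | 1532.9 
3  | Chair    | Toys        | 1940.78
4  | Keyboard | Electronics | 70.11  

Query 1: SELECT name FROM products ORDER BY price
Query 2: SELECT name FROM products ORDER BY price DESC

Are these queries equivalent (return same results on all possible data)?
No, not equivalent

Query 1 returns: [('Shelf',), ('Keyboard',), ('Mouse',), ('Chair',)]
Query 2 returns: [('Chair',), ('Mouse',), ('Keyboard',), ('Shelf',)]

Reason: ASC vs DESC gives opposite ordering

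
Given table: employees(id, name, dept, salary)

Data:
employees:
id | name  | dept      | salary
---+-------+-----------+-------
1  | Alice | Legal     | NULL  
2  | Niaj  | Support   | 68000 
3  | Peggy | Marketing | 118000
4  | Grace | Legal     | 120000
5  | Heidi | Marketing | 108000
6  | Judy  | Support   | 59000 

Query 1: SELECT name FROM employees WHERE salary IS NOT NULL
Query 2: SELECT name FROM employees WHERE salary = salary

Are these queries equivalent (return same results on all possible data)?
Yes, equivalent

Both queries return: [('Grace',), ('Heidi',), ('Judy',), ('Niaj',), ('Peggy',)]

Reason: IS NOT NULL vs self-equality (both exclude NULLs)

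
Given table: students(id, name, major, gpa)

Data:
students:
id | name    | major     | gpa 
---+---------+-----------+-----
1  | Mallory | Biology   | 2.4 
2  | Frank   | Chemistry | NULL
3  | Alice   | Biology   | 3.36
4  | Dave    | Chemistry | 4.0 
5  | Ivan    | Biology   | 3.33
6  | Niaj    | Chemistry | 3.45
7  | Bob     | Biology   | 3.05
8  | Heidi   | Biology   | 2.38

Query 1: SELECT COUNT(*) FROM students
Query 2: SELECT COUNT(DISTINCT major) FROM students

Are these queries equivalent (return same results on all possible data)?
No, not equivalent

Query 1 returns: [(8,)]
Query 2 returns: [(2,)]

Reason: COUNT(*) counts rows, COUNT(DISTINCT major) counts unique majors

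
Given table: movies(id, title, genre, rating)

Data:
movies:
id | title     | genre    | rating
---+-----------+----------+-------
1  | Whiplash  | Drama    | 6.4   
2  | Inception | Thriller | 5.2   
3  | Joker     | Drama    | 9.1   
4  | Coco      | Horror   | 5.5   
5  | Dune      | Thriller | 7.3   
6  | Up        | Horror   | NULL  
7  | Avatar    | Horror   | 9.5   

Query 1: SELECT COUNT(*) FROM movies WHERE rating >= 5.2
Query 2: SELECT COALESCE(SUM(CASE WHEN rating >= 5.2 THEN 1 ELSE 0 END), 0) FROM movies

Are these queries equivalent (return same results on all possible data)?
Yes, equivalent

Both queries return: [(6,)]

Reason: COUNT with WHERE vs conditional SUM (COALESCE handles empty-table NULL)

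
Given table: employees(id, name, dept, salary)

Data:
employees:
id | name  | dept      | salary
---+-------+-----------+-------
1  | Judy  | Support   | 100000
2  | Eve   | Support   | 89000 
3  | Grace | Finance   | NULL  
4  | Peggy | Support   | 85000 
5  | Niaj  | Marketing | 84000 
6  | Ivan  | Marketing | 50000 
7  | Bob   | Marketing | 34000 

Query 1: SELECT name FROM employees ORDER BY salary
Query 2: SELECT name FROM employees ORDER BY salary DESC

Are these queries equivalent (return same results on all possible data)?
No, not equivalent

Query 1 returns: [('Grace',), ('Bob',), ('Ivan',), ('Niaj',), ('Peggy',), ('Eve',), ('Judy',)]
Query 2 returns: [('Judy',), ('Eve',), ('Peggy',), ('Niaj',), ('Ivan',), ('Bob',), ('Grace',)]

Reason: ASC vs DESC gives opposite ordering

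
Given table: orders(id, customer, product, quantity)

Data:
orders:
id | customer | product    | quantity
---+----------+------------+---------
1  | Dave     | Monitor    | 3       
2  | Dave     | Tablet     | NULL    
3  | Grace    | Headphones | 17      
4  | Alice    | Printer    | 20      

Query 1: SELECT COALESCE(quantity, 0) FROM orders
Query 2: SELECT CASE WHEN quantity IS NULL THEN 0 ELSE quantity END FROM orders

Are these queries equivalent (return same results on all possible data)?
Yes, equivalent

Both queries return: [(0,), (3,), (17,), (20,)]

Reason: COALESCE vs CASE for NULL handling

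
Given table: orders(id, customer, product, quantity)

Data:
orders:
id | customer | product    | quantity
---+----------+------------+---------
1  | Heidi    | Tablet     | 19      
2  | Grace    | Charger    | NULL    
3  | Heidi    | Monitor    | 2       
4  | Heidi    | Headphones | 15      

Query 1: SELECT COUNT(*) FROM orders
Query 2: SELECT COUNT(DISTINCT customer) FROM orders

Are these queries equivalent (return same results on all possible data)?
No, not equivalent

Query 1 returns: [(4,)]
Query 2 returns: [(2,)]

Reason: COUNT(*) counts rows, COUNT(DISTINCT customer) counts unique customers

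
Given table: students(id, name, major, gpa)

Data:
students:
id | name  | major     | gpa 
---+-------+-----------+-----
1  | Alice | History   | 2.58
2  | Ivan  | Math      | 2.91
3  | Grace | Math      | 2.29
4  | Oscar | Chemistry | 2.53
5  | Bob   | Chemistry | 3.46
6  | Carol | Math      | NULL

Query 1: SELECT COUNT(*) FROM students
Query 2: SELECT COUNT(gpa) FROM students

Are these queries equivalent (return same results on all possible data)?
No, not equivalent

Query 1 returns: [(6,)]
Query 2 returns: [(5,)]

Reason: COUNT(*) includes NULLs, COUNT(column) excludes them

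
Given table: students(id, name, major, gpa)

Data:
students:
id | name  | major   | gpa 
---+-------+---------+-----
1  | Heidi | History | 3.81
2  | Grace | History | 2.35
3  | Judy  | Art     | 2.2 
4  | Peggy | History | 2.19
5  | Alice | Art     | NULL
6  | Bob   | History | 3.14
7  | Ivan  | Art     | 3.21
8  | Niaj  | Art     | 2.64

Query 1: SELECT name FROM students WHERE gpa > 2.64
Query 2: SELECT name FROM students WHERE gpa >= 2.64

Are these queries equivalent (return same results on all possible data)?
No, not equivalent

Query 1 returns: [('Heidi',), ('Bob',), ('Ivan',)]
Query 2 returns: [('Heidi',), ('Bob',), ('Ivan',), ('Niaj',)]

Reason: > vs >= gives different results when gpa = 2.64 exists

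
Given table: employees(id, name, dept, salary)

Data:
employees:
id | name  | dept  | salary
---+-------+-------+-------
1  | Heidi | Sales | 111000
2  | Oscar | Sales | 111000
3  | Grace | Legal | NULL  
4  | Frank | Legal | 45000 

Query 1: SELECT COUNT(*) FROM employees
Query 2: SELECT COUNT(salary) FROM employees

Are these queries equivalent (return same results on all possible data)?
No, not equivalent

Query 1 returns: [(4,)]
Query 2 returns: [(3,)]

Reason: COUNT(*) includes NULLs, COUNT(column) excludes them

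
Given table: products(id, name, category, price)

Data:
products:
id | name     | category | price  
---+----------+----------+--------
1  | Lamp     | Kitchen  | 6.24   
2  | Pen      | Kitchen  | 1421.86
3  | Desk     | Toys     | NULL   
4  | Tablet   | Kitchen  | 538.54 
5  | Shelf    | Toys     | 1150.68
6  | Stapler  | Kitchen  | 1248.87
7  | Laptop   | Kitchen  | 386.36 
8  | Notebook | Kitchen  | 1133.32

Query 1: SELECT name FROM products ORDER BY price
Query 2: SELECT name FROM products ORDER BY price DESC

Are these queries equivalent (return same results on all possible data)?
No, not equivalent

Query 1 returns: [('Desk',), ('Lamp',), ('Laptop',), ('Tablet',), ('Notebook',), ('Shelf',), ('Stapler',), ('Pen',)]
Query 2 returns: [('Pen',), ('Stapler',), ('Shelf',), ('Notebook',), ('Tablet',), ('Laptop',), ('Lamp',), ('Desk',)]

Reason: ASC vs DESC gives opposite ordering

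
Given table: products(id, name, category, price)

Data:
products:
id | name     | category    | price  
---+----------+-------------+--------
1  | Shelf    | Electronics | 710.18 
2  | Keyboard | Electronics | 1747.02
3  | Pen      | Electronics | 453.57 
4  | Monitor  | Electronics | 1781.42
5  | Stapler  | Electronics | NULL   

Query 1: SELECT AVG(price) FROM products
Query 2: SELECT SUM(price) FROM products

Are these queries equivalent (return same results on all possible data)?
No, not equivalent

Query 1 returns: [(1173.0475,)]
Query 2 returns: [(4692.19,)]

Reason: AVG vs SUM give different aggregate values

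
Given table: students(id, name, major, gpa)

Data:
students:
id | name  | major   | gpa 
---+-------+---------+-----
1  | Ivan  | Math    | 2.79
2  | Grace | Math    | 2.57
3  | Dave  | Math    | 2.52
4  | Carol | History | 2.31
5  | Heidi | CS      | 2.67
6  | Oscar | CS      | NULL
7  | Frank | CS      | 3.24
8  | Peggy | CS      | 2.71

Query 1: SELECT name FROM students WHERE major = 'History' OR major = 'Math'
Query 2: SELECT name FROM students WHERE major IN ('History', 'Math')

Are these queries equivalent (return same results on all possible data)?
Yes, equivalent

Both queries return: [('Carol',), ('Dave',), ('Grace',), ('Ivan',)]

Reason: OR vs IN are equivalent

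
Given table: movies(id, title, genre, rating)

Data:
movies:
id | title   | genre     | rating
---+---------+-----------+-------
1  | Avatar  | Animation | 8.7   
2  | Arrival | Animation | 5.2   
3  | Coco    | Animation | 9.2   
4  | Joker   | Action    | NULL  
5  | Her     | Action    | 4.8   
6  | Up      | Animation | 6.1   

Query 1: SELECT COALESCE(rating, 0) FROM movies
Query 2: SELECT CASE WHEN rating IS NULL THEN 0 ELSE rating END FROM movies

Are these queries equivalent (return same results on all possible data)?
Yes, equivalent

Both queries return: [(0,), (4.8,), (5.2,), (6.1,), (8.7,), (9.2,)]

Reason: COALESCE vs CASE for NULL handling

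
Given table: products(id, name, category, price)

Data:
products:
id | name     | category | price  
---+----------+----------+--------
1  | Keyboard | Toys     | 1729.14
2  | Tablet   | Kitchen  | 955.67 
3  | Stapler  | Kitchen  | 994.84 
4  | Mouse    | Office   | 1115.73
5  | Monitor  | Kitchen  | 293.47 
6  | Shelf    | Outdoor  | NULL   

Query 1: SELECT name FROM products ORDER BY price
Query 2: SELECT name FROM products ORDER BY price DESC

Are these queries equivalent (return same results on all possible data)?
No, not equivalent

Query 1 returns: [('Shelf',), ('Monitor',), ('Tablet',), ('Stapler',), ('Mouse',), ('Keyboard',)]
Query 2 returns: [('Keyboard',), ('Mouse',), ('Stapler',), ('Tablet',), ('Monitor',), ('Shelf',)]

Reason: ASC vs DESC gives opposite ordering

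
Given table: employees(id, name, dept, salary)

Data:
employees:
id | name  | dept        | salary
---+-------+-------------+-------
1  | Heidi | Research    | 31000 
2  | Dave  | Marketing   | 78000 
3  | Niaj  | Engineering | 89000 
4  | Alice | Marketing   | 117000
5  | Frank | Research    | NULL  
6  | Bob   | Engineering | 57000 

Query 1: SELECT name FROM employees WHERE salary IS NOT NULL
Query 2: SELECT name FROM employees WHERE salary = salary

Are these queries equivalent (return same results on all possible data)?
Yes, equivalent

Both queries return: [('Alice',), ('Bob',), ('Dave',), ('Heidi',), ('Niaj',)]

Reason: IS NOT NULL vs self-equality (both exclude NULLs)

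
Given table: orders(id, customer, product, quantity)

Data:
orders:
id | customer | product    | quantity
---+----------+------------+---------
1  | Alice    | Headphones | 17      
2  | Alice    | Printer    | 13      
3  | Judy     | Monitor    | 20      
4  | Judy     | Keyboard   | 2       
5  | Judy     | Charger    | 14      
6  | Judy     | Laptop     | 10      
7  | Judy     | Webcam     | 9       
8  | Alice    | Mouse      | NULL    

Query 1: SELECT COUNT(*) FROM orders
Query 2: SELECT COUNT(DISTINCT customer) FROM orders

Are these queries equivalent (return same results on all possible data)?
No, not equivalent

Query 1 returns: [(8,)]
Query 2 returns: [(2,)]

Reason: COUNT(*) counts rows, COUNT(DISTINCT customer) counts unique customers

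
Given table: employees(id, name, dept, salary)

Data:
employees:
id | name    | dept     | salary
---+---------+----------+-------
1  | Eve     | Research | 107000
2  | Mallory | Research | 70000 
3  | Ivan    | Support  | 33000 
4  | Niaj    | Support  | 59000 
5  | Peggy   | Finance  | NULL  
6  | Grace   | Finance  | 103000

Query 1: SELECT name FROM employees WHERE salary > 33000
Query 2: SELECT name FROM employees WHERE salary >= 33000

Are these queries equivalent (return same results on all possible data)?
No, not equivalent

Query 1 returns: [('Eve',), ('Mallory',), ('Niaj',), ('Grace',)]
Query 2 returns: [('Eve',), ('Mallory',), ('Ivan',), ('Niaj',), ('Grace',)]

Reason: > vs >= gives different results when salary = 33000 exists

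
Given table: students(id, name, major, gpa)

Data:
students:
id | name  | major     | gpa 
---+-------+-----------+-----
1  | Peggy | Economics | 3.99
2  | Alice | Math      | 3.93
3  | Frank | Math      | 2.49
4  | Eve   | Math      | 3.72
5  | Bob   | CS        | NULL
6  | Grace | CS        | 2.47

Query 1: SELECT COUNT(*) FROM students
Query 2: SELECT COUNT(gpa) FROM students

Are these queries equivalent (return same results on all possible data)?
No, not equivalent

Query 1 returns: [(6,)]
Query 2 returns: [(5,)]

Reason: COUNT(*) includes NULLs, COUNT(column) excludes them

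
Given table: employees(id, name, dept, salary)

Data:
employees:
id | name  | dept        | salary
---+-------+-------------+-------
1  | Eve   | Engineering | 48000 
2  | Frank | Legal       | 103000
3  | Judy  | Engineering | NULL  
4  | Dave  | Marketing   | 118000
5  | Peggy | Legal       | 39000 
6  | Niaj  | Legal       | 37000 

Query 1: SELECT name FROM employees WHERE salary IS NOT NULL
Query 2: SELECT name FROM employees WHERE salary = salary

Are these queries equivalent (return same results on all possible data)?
Yes, equivalent

Both queries return: [('Dave',), ('Eve',), ('Frank',), ('Niaj',), ('Peggy',)]

Reason: IS NOT NULL vs self-equality (both exclude NULLs)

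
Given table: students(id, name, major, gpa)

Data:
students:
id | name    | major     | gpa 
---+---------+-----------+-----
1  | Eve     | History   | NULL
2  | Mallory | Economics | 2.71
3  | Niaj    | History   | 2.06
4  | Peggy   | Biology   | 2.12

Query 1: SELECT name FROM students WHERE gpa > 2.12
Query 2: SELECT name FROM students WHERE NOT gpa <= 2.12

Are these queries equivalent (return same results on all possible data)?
Yes, equivalent

Both queries return: [('Mallory',)]

Reason: Both filter gpa > 2.12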